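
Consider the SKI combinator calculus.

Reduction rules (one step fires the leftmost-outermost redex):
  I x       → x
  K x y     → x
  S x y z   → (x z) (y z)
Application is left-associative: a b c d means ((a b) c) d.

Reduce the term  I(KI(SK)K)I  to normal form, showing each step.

Answer: normal form = KI  (in 3 steps)

Derivation:
  start: I(KI(SK)K)I
  [1] KI(SK)KI
  [2] IKI
  [3] KI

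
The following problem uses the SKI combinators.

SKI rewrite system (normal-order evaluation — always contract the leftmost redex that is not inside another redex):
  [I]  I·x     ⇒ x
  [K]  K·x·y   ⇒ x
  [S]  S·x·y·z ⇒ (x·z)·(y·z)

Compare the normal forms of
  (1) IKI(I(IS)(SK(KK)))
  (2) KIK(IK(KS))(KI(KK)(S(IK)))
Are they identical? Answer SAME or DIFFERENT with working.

Answer: DIFFERENT — A ⇓ I, B ⇓ KS

Derivation:
Term A:
  start: IKI(I(IS)(SK(KK)))
  →1  KI(I(IS)(SK(KK)))
  →2  I

Term B:
  start: KIK(IK(KS))(KI(KK)(S(IK)))
  →1  I(IK(KS))(KI(KK)(S(IK)))
  →2  IK(KS)(KI(KK)(S(IK)))
  →3  K(KS)(KI(KK)(S(IK)))
  →4  KS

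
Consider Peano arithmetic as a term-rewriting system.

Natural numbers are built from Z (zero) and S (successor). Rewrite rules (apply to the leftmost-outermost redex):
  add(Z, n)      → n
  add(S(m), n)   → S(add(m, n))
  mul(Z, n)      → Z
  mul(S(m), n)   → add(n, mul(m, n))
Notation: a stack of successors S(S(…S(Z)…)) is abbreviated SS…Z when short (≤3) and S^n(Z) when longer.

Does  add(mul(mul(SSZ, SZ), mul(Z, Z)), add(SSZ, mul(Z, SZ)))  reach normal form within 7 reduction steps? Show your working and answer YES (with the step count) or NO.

  start: add(mul(mul(SSZ, SZ), mul(Z, Z)), add(SSZ, mul(Z, SZ)))
  →1  add(mul(add(SZ, mul(SZ, SZ)), mul(Z, Z)), add(SSZ, mul(Z, SZ)))
  →2  add(mul(S(add(Z, mul(SZ, SZ))), mul(Z, Z)), add(SSZ, mul(Z, SZ)))
  →3  add(add(mul(Z, Z), mul(add(Z, mul(SZ, SZ)), mul(Z, Z))), add(SSZ, mul(Z, SZ)))
  →4  add(add(Z, mul(add(Z, mul(SZ, SZ)), mul(Z, Z))), add(SSZ, mul(Z, SZ)))
  →5  add(mul(add(Z, mul(SZ, SZ)), mul(Z, Z)), add(SSZ, mul(Z, SZ)))
  →6  add(mul(mul(SZ, SZ), mul(Z, Z)), add(SSZ, mul(Z, SZ)))
  →7  add(mul(add(SZ, mul(Z, SZ)), mul(Z, Z)), add(SSZ, mul(Z, SZ)))

Answer: NO — after 7 steps the term is add(mul(add(SZ, mul(Z, SZ)), mul(Z, Z)), add(SSZ, mul(Z, SZ))), not yet normal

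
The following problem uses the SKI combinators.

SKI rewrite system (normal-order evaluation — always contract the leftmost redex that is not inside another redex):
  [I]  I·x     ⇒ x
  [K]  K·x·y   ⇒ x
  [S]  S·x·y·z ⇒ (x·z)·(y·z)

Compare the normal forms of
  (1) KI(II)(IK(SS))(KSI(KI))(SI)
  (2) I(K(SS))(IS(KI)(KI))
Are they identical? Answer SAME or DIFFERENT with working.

Answer: DIFFERENT — A ⇓ SS(SI), B ⇓ SS

Reduction:
Term A:
  start: KI(II)(IK(SS))(KSI(KI))(SI)
  [1] I(IK(SS))(KSI(KI))(SI)
  [2] IK(SS)(KSI(KI))(SI)
  [3] K(SS)(KSI(KI))(SI)
  [4] SS(SI)

Term B:
  start: I(K(SS))(IS(KI)(KI))
  [1] K(SS)(IS(KI)(KI))
  [2] SS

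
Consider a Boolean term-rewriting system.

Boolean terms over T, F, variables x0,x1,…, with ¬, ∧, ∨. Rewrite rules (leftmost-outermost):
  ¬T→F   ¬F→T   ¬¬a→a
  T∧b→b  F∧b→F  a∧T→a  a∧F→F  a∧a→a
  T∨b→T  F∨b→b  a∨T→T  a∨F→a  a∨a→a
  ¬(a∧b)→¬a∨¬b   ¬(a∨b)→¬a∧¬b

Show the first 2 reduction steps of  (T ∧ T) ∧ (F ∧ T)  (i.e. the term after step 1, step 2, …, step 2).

Answer: after 2 steps: F ∧ T

Derivation:
  start: (T ∧ T) ∧ (F ∧ T)
  [1] T ∧ (F ∧ T)
  [2] F ∧ T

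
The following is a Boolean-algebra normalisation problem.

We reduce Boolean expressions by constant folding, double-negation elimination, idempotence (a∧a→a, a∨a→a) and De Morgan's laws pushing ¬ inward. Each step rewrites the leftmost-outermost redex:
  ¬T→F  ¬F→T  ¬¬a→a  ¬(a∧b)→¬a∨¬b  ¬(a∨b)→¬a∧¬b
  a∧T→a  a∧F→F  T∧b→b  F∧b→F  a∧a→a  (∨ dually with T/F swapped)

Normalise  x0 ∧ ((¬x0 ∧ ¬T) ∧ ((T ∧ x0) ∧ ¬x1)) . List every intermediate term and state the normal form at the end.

  start: x0 ∧ ((¬x0 ∧ ¬T) ∧ ((T ∧ x0) ∧ ¬x1))
  [1] x0 ∧ ((¬x0 ∧ F) ∧ ((T ∧ x0) ∧ ¬x1))
  [2] x0 ∧ (F ∧ ((T ∧ x0) ∧ ¬x1))
  [3] x0 ∧ F
  [4] F

Answer: normal form = F  (in 4 steps)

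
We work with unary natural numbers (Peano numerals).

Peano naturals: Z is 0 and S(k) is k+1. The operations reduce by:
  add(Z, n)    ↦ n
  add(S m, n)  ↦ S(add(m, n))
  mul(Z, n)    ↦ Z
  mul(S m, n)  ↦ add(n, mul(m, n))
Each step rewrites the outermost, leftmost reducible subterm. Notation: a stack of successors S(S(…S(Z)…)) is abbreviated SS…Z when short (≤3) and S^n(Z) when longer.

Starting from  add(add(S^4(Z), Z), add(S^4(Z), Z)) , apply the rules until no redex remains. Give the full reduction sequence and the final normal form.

  start: add(add(S^4(Z), Z), add(S^4(Z), Z))
  →1  add(S(add(SSSZ, Z)), add(S^4(Z), Z))
  →2  S(add(add(SSSZ, Z), add(S^4(Z), Z)))
  →3  S(add(S(add(SSZ, Z)), add(S^4(Z), Z)))
  →4  S(S(add(add(SSZ, Z), add(S^4(Z), Z))))
  →5  S(S(add(S(add(SZ, Z)), add(S^4(Z), Z))))
  →6  S(S(S(add(add(SZ, Z), add(S^4(Z), Z)))))
  →7  S(S(S(add(S(add(Z, Z)), add(S^4(Z), Z)))))
  →8  S(S(S(S(add(add(Z, Z), add(S^4(Z), Z))))))
  →9  S(S(S(S(add(Z, add(S^4(Z), Z))))))
  →10  S(S(S(S(add(S^4(Z), Z)))))
  →11  S(S(S(S(S(add(SSSZ, Z))))))
  →12  S(S(S(S(S(S(add(SSZ, Z)))))))
  →13  S(S(S(S(S(S(S(add(SZ, Z))))))))
  →14  S(S(S(S(S(S(S(S(add(Z, Z)))))))))
  →15  S^8(Z)

Answer: normal form = S^8(Z)  (in 15 steps)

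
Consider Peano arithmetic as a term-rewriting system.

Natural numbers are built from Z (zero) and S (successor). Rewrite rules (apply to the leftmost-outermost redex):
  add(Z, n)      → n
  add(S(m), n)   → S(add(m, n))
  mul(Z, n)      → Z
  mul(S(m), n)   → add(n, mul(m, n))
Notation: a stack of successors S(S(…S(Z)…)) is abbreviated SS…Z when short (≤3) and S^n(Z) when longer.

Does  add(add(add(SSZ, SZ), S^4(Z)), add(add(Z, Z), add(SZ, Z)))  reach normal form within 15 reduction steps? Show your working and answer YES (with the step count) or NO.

Answer: NO — after 15 steps the term is S(S(S(S(S(S(S(add(add(Z, Z), add(SZ, Z))))))))), not yet normal

Working:
  start: add(add(add(SSZ, SZ), S^4(Z)), add(add(Z, Z), add(SZ, Z)))
  [1] add(add(S(add(SZ, SZ)), S^4(Z)), add(add(Z, Z), add(SZ, Z)))
  [2] add(S(add(add(SZ, SZ), S^4(Z))), add(add(Z, Z), add(SZ, Z)))
  [3] S(add(add(add(SZ, SZ), S^4(Z)), add(add(Z, Z), add(SZ, Z))))
  [4] S(add(add(S(add(Z, SZ)), S^4(Z)), add(add(Z, Z), add(SZ, Z))))
  [5] S(add(S(add(add(Z, SZ), S^4(Z))), add(add(Z, Z), add(SZ, Z))))
  [6] S(S(add(add(add(Z, SZ), S^4(Z)), add(add(Z, Z), add(SZ, Z)))))
  [7] S(S(add(add(SZ, S^4(Z)), add(add(Z, Z), add(SZ, Z)))))
  [8] S(S(add(S(add(Z, S^4(Z))), add(add(Z, Z), add(SZ, Z)))))
  [9] S(S(S(add(add(Z, S^4(Z)), add(add(Z, Z), add(SZ, Z))))))
  [10] S(S(S(add(S^4(Z), add(add(Z, Z), add(SZ, Z))))))
  [11] S(S(S(S(add(SSSZ, add(add(Z, Z), add(SZ, Z)))))))
  [12] S(S(S(S(S(add(SSZ, add(add(Z, Z), add(SZ, Z))))))))
  [13] S(S(S(S(S(S(add(SZ, add(add(Z, Z), add(SZ, Z)))))))))
  [14] S(S(S(S(S(S(S(add(Z, add(add(Z, Z), add(SZ, Z))))))))))
  [15] S(S(S(S(S(S(S(add(add(Z, Z), add(SZ, Z)))))))))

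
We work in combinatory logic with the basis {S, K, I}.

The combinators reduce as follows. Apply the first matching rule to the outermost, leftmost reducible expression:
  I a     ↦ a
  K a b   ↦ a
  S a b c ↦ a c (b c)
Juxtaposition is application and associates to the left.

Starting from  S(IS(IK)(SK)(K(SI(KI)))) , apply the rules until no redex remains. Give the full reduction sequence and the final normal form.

Answer: normal form = S(K(SI(KI)))  (in 4 steps)

Reduction:
  start: S(IS(IK)(SK)(K(SI(KI))))
  →1  S(S(IK)(SK)(K(SI(KI))))
  →2  S(IK(K(SI(KI)))(SK(K(SI(KI)))))
  →3  S(K(K(SI(KI)))(SK(K(SI(KI)))))
  →4  S(K(SI(KI)))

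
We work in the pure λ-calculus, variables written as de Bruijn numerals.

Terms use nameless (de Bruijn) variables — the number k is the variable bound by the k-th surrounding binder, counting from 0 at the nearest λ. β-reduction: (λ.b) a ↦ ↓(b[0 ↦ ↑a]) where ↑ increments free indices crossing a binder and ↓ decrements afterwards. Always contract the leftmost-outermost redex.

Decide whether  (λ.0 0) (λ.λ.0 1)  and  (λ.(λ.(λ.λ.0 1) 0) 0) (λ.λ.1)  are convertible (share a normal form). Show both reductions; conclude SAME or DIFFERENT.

Answer: DIFFERENT — A ⇓ λ.0 (λ.λ.0 1), B ⇓ λ.0 (λ.λ.1)

Reduction:
Term A:
  start: (λ.0 0) (λ.λ.0 1)
  [1] (λ.λ.0 1) (λ.λ.0 1)
  [2] λ.0 (λ.λ.0 1)

Term B:
  start: (λ.(λ.(λ.λ.0 1) 0) 0) (λ.λ.1)
  [1] (λ.(λ.λ.0 1) 0) (λ.λ.1)
  [2] (λ.λ.0 1) (λ.λ.1)
  [3] λ.0 (λ.λ.1)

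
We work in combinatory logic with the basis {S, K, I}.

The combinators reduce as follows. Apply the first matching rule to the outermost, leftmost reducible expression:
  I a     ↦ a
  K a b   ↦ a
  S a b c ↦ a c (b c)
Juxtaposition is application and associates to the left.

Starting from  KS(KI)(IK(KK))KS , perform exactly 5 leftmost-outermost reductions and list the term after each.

Answer: after 5 steps: K

Reduction:
  start: KS(KI)(IK(KK))KS
  [1] S(IK(KK))KS
  [2] IK(KK)S(KS)
  [3] K(KK)S(KS)
  [4] KK(KS)
  [5] K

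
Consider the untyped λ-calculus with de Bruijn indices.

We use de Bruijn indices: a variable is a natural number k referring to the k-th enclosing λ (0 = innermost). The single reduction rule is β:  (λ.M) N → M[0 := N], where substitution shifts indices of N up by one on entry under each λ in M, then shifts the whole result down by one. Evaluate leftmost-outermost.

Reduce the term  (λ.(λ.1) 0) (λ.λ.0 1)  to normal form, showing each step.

  start: (λ.(λ.1) 0) (λ.λ.0 1)
  step 1: (λ.λ.λ.0 1) (λ.λ.0 1)
  step 2: λ.λ.0 1

Answer: normal form = λ.λ.0 1  (in 2 steps)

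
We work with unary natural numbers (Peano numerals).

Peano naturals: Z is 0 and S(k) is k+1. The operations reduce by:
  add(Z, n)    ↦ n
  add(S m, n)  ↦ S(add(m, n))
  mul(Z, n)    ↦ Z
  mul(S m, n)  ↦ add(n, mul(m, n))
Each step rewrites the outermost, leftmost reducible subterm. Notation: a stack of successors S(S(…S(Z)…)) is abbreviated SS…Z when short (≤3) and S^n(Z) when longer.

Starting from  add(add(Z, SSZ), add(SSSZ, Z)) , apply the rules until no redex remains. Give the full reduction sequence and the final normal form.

  start: add(add(Z, SSZ), add(SSSZ, Z))
  →1  add(SSZ, add(SSSZ, Z))
  →2  S(add(SZ, add(SSSZ, Z)))
  →3  S(S(add(Z, add(SSSZ, Z))))
  →4  S(S(add(SSSZ, Z)))
  →5  S(S(S(add(SSZ, Z))))
  →6  S(S(S(S(add(SZ, Z)))))
  →7  S(S(S(S(S(add(Z, Z))))))
  →8  S^5(Z)

Answer: normal form = S^5(Z)  (in 8 steps)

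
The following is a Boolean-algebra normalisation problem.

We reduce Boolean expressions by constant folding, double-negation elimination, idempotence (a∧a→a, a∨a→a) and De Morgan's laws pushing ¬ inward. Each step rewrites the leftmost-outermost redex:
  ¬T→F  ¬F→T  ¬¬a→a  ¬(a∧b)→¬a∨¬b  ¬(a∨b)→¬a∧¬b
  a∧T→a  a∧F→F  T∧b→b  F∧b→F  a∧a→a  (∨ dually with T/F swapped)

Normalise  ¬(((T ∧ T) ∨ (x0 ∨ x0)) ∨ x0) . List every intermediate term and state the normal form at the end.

Answer: normal form = F  (in 7 steps)

Reduction:
  start: ¬(((T ∧ T) ∨ (x0 ∨ x0)) ∨ x0)
  [1] ¬((T ∧ T) ∨ (x0 ∨ x0)) ∧ ¬x0
  [2] (¬(T ∧ T) ∧ ¬(x0 ∨ x0)) ∧ ¬x0
  [3] ((¬T ∨ ¬T) ∧ ¬(x0 ∨ x0)) ∧ ¬x0
  [4] (¬T ∧ ¬(x0 ∨ x0)) ∧ ¬x0
  [5] (F ∧ ¬(x0 ∨ x0)) ∧ ¬x0
  [6] F ∧ ¬x0
  [7] F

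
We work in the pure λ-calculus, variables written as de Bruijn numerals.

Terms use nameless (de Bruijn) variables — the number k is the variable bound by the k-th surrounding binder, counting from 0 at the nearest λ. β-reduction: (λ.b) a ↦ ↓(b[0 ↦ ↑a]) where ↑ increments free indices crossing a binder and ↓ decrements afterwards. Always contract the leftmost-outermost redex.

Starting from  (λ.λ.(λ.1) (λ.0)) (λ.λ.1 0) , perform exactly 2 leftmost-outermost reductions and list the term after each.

  start: (λ.λ.(λ.1) (λ.0)) (λ.λ.1 0)
  →1  λ.(λ.1) (λ.0)
  →2  λ.0

Answer: after 2 steps: λ.0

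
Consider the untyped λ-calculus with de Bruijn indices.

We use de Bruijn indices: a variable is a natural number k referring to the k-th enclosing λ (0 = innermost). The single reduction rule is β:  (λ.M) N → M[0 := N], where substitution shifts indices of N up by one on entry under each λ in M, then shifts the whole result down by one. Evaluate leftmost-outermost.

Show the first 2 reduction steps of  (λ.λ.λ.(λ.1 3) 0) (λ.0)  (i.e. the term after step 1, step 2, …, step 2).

  start: (λ.λ.λ.(λ.1 3) 0) (λ.0)
  [1] λ.λ.(λ.1 (λ.0)) 0
  [2] λ.λ.0 (λ.0)

Answer: after 2 steps: λ.λ.0 (λ.0)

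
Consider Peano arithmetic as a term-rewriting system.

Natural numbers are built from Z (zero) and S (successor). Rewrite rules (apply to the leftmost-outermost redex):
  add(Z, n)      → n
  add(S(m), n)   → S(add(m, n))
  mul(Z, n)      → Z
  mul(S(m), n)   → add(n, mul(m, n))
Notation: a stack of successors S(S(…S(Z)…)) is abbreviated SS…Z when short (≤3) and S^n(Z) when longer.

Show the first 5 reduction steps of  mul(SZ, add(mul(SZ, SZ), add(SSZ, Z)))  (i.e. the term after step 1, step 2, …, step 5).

  start: mul(SZ, add(mul(SZ, SZ), add(SSZ, Z)))
  step 1: add(add(mul(SZ, SZ), add(SSZ, Z)), mul(Z, add(mul(SZ, SZ), add(SSZ, Z))))
  step 2: add(add(add(SZ, mul(Z, SZ)), add(SSZ, Z)), mul(Z, add(mul(SZ, SZ), add(SSZ, Z))))
  step 3: add(add(S(add(Z, mul(Z, SZ))), add(SSZ, Z)), mul(Z, add(mul(SZ, SZ), add(SSZ, Z))))
  step 4: add(S(add(add(Z, mul(Z, SZ)), add(SSZ, Z))), mul(Z, add(mul(SZ, SZ), add(SSZ, Z))))
  step 5: S(add(add(add(Z, mul(Z, SZ)), add(SSZ, Z)), mul(Z, add(mul(SZ, SZ), add(SSZ, Z)))))

Answer: after 5 steps: S(add(add(add(Z, mul(Z, SZ)), add(SSZ, Z)), mul(Z, add(mul(SZ, SZ), add(SSZ, Z)))))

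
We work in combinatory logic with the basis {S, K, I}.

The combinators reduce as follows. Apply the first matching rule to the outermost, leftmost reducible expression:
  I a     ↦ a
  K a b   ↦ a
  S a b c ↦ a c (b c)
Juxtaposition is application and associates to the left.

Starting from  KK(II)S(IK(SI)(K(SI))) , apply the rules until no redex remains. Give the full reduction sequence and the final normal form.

  start: KK(II)S(IK(SI)(K(SI)))
  →1  KS(IK(SI)(K(SI)))
  →2  S

Answer: normal form = S  (in 2 steps)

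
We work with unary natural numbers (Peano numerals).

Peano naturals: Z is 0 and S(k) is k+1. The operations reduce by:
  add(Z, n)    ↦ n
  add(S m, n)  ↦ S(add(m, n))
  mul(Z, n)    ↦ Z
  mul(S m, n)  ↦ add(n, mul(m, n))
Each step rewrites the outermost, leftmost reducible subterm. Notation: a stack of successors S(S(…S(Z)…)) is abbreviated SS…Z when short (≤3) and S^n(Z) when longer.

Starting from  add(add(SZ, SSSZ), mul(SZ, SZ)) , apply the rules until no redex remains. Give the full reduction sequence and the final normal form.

  start: add(add(SZ, SSSZ), mul(SZ, SZ))
  step 1: add(S(add(Z, SSSZ)), mul(SZ, SZ))
  step 2: S(add(add(Z, SSSZ), mul(SZ, SZ)))
  step 3: S(add(SSSZ, mul(SZ, SZ)))
  step 4: S(S(add(SSZ, mul(SZ, SZ))))
  step 5: S(S(S(add(SZ, mul(SZ, SZ)))))
  step 6: S(S(S(S(add(Z, mul(SZ, SZ))))))
  step 7: S(S(S(S(mul(SZ, SZ)))))
  step 8: S(S(S(S(add(SZ, mul(Z, SZ))))))
  step 9: S(S(S(S(S(add(Z, mul(Z, SZ)))))))
  step 10: S(S(S(S(S(mul(Z, SZ))))))
  step 11: S^5(Z)

Answer: normal form = S^5(Z)  (in 11 steps)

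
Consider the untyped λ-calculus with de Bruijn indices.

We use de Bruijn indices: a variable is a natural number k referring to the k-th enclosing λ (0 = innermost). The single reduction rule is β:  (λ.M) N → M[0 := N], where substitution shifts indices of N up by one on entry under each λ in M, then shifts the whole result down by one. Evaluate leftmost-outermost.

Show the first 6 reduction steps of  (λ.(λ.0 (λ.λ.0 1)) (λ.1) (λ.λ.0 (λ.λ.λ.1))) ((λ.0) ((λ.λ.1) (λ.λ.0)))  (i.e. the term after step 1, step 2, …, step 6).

Answer: after 6 steps: λ.λ.0

Working:
  start: (λ.(λ.0 (λ.λ.0 1)) (λ.1) (λ.λ.0 (λ.λ.λ.1))) ((λ.0) ((λ.λ.1) (λ.λ.0)))
  [1] (λ.0 (λ.λ.0 1)) (λ.(λ.0) ((λ.λ.1) (λ.λ.0))) (λ.λ.0 (λ.λ.λ.1))
  [2] (λ.(λ.0) ((λ.λ.1) (λ.λ.0))) (λ.λ.0 1) (λ.λ.0 (λ.λ.λ.1))
  [3] (λ.0) ((λ.λ.1) (λ.λ.0)) (λ.λ.0 (λ.λ.λ.1))
  [4] (λ.λ.1) (λ.λ.0) (λ.λ.0 (λ.λ.λ.1))
  [5] (λ.λ.λ.0) (λ.λ.0 (λ.λ.λ.1))
  [6] λ.λ.0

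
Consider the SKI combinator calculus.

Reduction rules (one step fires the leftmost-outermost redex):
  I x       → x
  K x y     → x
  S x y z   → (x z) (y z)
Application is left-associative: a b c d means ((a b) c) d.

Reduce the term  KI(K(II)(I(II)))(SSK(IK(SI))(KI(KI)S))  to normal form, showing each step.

Answer: normal form = SI(K(SI))  (in 8 steps)

Reduction:
  start: KI(K(II)(I(II)))(SSK(IK(SI))(KI(KI)S))
  →1  I(SSK(IK(SI))(KI(KI)S))
  →2  SSK(IK(SI))(KI(KI)S)
  →3  S(IK(SI))(K(IK(SI)))(KI(KI)S)
  →4  IK(SI)(KI(KI)S)(K(IK(SI))(KI(KI)S))
  →5  K(SI)(KI(KI)S)(K(IK(SI))(KI(KI)S))
  →6  SI(K(IK(SI))(KI(KI)S))
  →7  SI(IK(SI))
  →8  SI(K(SI))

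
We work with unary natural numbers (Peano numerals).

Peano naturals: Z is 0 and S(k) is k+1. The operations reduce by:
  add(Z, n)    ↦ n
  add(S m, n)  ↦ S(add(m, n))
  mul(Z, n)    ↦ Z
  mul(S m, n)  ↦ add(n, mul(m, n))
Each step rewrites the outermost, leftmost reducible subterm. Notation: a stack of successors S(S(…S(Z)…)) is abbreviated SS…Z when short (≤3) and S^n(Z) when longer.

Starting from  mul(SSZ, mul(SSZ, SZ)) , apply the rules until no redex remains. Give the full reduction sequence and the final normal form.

  start: mul(SSZ, mul(SSZ, SZ))
  step 1: add(mul(SSZ, SZ), mul(SZ, mul(SSZ, SZ)))
  step 2: add(add(SZ, mul(SZ, SZ)), mul(SZ, mul(SSZ, SZ)))
  step 3: add(S(add(Z, mul(SZ, SZ))), mul(SZ, mul(SSZ, SZ)))
  step 4: S(add(add(Z, mul(SZ, SZ)), mul(SZ, mul(SSZ, SZ))))
  step 5: S(add(mul(SZ, SZ), mul(SZ, mul(SSZ, SZ))))
  step 6: S(add(add(SZ, mul(Z, SZ)), mul(SZ, mul(SSZ, SZ))))
  step 7: S(add(S(add(Z, mul(Z, SZ))), mul(SZ, mul(SSZ, SZ))))
  step 8: S(S(add(add(Z, mul(Z, SZ)), mul(SZ, mul(SSZ, SZ)))))
  step 9: S(S(add(mul(Z, SZ), mul(SZ, mul(SSZ, SZ)))))
  step 10: S(S(add(Z, mul(SZ, mul(SSZ, SZ)))))
  step 11: S(S(mul(SZ, mul(SSZ, SZ))))
  step 12: S(S(add(mul(SSZ, SZ), mul(Z, mul(SSZ, SZ)))))
  step 13: S(S(add(add(SZ, mul(SZ, SZ)), mul(Z, mul(SSZ, SZ)))))
  step 14: S(S(add(S(add(Z, mul(SZ, SZ))), mul(Z, mul(SSZ, SZ)))))
  step 15: S(S(S(add(add(Z, mul(SZ, SZ)), mul(Z, mul(SSZ, SZ))))))
  step 16: S(S(S(add(mul(SZ, SZ), mul(Z, mul(SSZ, SZ))))))
  step 17: S(S(S(add(add(SZ, mul(Z, SZ)), mul(Z, mul(SSZ, SZ))))))
  step 18: S(S(S(add(S(add(Z, mul(Z, SZ))), mul(Z, mul(SSZ, SZ))))))
  step 19: S(S(S(S(add(add(Z, mul(Z, SZ)), mul(Z, mul(SSZ, SZ)))))))
  step 20: S(S(S(S(add(mul(Z, SZ), mul(Z, mul(SSZ, SZ)))))))
  step 21: S(S(S(S(add(Z, mul(Z, mul(SSZ, SZ)))))))
  step 22: S(S(S(S(mul(Z, mul(SSZ, SZ))))))
  step 23: S^4(Z)

Answer: normal form = S^4(Z)  (in 23 steps)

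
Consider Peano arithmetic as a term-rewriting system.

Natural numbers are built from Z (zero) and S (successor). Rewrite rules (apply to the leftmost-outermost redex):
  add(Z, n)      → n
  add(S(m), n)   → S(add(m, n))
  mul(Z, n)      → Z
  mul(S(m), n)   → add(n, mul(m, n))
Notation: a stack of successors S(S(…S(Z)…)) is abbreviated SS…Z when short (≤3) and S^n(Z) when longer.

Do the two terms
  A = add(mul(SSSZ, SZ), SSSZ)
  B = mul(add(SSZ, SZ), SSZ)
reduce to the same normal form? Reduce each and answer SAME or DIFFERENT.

Term A:
  start: add(mul(SSSZ, SZ), SSSZ)
  [1] add(add(SZ, mul(SSZ, SZ)), SSSZ)
  [2] add(S(add(Z, mul(SSZ, SZ))), SSSZ)
  [3] S(add(add(Z, mul(SSZ, SZ)), SSSZ))
  [4] S(add(mul(SSZ, SZ), SSSZ))
  [5] S(add(add(SZ, mul(SZ, SZ)), SSSZ))
  [6] S(add(S(add(Z, mul(SZ, SZ))), SSSZ))
  [7] S(S(add(add(Z, mul(SZ, SZ)), SSSZ)))
  [8] S(S(add(mul(SZ, SZ), SSSZ)))
  [9] S(S(add(add(SZ, mul(Z, SZ)), SSSZ)))
  [10] S(S(add(S(add(Z, mul(Z, SZ))), SSSZ)))
  [11] S(S(S(add(add(Z, mul(Z, SZ)), SSSZ))))
  [12] S(S(S(add(mul(Z, SZ), SSSZ))))
  [13] S(S(S(add(Z, SSSZ))))
  [14] S^6(Z)

Term B:
  start: mul(add(SSZ, SZ), SSZ)
  [1] mul(S(add(SZ, SZ)), SSZ)
  [2] add(SSZ, mul(add(SZ, SZ), SSZ))
  [3] S(add(SZ, mul(add(SZ, SZ), SSZ)))
  [4] S(S(add(Z, mul(add(SZ, SZ), SSZ))))
  [5] S(S(mul(add(SZ, SZ), SSZ)))
  [6] S(S(mul(S(add(Z, SZ)), SSZ)))
  [7] S(S(add(SSZ, mul(add(Z, SZ), SSZ))))
  [8] S(S(S(add(SZ, mul(add(Z, SZ), SSZ)))))
  [9] S(S(S(S(add(Z, mul(add(Z, SZ), SSZ))))))
  [10] S(S(S(S(mul(add(Z, SZ), SSZ)))))
  [11] S(S(S(S(mul(SZ, SSZ)))))
  [12] S(S(S(S(add(SSZ, mul(Z, SSZ))))))
  [13] S(S(S(S(S(add(SZ, mul(Z, SSZ)))))))
  [14] S(S(S(S(S(S(add(Z, mul(Z, SSZ))))))))
  [15] S(S(S(S(S(S(mul(Z, SSZ)))))))
  [16] S^6(Z)

Answer: SAME — A ⇓ S^6(Z), B ⇓ S^6(Z)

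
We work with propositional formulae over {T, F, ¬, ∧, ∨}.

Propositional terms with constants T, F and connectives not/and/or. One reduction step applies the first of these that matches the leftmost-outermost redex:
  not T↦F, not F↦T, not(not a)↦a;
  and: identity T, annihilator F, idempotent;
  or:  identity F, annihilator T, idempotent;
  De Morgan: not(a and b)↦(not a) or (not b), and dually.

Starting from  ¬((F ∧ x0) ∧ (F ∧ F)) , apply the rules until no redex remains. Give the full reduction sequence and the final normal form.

Answer: normal form = T  (in 5 steps)

Reduction:
  start: ¬((F ∧ x0) ∧ (F ∧ F))
  →1  ¬(F ∧ x0) ∨ ¬(F ∧ F)
  →2  (¬F ∨ ¬x0) ∨ ¬(F ∧ F)
  →3  (T ∨ ¬x0) ∨ ¬(F ∧ F)
  →4  T ∨ ¬(F ∧ F)
  →5  T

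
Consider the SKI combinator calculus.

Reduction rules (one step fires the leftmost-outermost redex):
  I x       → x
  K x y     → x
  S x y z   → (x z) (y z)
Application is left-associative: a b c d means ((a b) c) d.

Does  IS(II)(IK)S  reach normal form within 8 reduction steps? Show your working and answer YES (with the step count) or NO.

Answer: YES — reaches normal form S(KS) in 5 ≤ 8 steps

Working:
  start: IS(II)(IK)S
  [1] S(II)(IK)S
  [2] IIS(IKS)
  [3] IS(IKS)
  [4] S(IKS)
  [5] S(KS)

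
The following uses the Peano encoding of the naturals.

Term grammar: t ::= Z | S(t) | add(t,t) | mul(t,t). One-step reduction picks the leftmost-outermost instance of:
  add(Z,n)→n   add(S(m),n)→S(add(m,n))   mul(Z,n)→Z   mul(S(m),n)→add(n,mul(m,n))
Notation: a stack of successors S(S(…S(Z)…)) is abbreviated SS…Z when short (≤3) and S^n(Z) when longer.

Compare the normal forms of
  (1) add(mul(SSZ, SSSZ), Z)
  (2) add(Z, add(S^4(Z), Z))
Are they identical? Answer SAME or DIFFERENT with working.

Answer: DIFFERENT — A ⇓ S^6(Z), B ⇓ S^4(Z)

Working:
Term A:
  start: add(mul(SSZ, SSSZ), Z)
  →1  add(add(SSSZ, mul(SZ, SSSZ)), Z)
  →2  add(S(add(SSZ, mul(SZ, SSSZ))), Z)
  →3  S(add(add(SSZ, mul(SZ, SSSZ)), Z))
  →4  S(add(S(add(SZ, mul(SZ, SSSZ))), Z))
  →5  S(S(add(add(SZ, mul(SZ, SSSZ)), Z)))
  →6  S(S(add(S(add(Z, mul(SZ, SSSZ))), Z)))
  →7  S(S(S(add(add(Z, mul(SZ, SSSZ)), Z))))
  →8  S(S(S(add(mul(SZ, SSSZ), Z))))
  →9  S(S(S(add(add(SSSZ, mul(Z, SSSZ)), Z))))
  →10  S(S(S(add(S(add(SSZ, mul(Z, SSSZ))), Z))))
  →11  S(S(S(S(add(add(SSZ, mul(Z, SSSZ)), Z)))))
  →12  S(S(S(S(add(S(add(SZ, mul(Z, SSSZ))), Z)))))
  →13  S(S(S(S(S(add(add(SZ, mul(Z, SSSZ)), Z))))))
  →14  S(S(S(S(S(add(S(add(Z, mul(Z, SSSZ))), Z))))))
  →15  S(S(S(S(S(S(add(add(Z, mul(Z, SSSZ)), Z)))))))
  →16  S(S(S(S(S(S(add(mul(Z, SSSZ), Z)))))))
  →17  S(S(S(S(S(S(add(Z, Z)))))))
  →18  S^6(Z)

Term B:
  start: add(Z, add(S^4(Z), Z))
  →1  add(S^4(Z), Z)
  →2  S(add(SSSZ, Z))
  →3  S(S(add(SSZ, Z)))
  →4  S(S(S(add(SZ, Z))))
  →5  S(S(S(S(add(Z, Z)))))
  →6  S^4(Z)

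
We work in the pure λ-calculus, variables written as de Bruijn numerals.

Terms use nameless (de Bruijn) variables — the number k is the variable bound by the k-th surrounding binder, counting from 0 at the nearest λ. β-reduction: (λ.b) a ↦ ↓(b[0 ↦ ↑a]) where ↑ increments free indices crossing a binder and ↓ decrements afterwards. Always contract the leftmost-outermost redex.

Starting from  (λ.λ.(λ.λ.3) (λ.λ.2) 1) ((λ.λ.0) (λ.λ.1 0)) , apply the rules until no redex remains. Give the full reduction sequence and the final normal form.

Answer: normal form = λ.λ.0  (in 4 steps)

Working:
  start: (λ.λ.(λ.λ.3) (λ.λ.2) 1) ((λ.λ.0) (λ.λ.1 0))
  [1] λ.(λ.λ.(λ.λ.0) (λ.λ.1 0)) (λ.λ.2) ((λ.λ.0) (λ.λ.1 0))
  [2] λ.(λ.(λ.λ.0) (λ.λ.1 0)) ((λ.λ.0) (λ.λ.1 0))
  [3] λ.(λ.λ.0) (λ.λ.1 0)
  [4] λ.λ.0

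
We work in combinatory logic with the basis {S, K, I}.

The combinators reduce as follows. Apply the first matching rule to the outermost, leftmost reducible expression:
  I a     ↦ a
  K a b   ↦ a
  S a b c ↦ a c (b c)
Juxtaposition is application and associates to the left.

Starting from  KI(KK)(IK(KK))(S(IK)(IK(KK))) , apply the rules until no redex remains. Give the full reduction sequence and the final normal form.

  start: KI(KK)(IK(KK))(S(IK)(IK(KK)))
  [1] I(IK(KK))(S(IK)(IK(KK)))
  [2] IK(KK)(S(IK)(IK(KK)))
  [3] K(KK)(S(IK)(IK(KK)))
  [4] KK

Answer: normal form = KK  (in 4 steps)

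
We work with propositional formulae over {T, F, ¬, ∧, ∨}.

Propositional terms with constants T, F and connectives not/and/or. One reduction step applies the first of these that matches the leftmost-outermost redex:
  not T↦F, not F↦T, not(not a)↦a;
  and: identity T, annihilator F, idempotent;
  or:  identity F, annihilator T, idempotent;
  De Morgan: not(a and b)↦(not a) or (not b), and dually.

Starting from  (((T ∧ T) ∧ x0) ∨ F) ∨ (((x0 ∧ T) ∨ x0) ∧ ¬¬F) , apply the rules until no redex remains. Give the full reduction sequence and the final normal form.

Answer: normal form = x0  (in 8 steps)

Working:
  start: (((T ∧ T) ∧ x0) ∨ F) ∨ (((x0 ∧ T) ∨ x0) ∧ ¬¬F)
  [1] ((T ∧ T) ∧ x0) ∨ (((x0 ∧ T) ∨ x0) ∧ ¬¬F)
  [2] (T ∧ x0) ∨ (((x0 ∧ T) ∨ x0) ∧ ¬¬F)
  [3] x0 ∨ (((x0 ∧ T) ∨ x0) ∧ ¬¬F)
  [4] x0 ∨ ((x0 ∨ x0) ∧ ¬¬F)
  [5] x0 ∨ (x0 ∧ ¬¬F)
  [6] x0 ∨ (x0 ∧ F)
  [7] x0 ∨ F
  [8] x0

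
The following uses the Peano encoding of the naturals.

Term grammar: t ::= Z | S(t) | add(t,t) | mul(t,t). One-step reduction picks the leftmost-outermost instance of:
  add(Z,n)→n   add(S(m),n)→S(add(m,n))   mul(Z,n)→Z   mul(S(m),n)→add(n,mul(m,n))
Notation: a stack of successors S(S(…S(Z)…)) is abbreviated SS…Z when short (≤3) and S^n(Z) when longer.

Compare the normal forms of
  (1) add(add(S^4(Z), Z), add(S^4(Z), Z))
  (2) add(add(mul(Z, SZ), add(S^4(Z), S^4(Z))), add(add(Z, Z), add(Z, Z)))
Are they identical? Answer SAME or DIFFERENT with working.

Term A:
  start: add(add(S^4(Z), Z), add(S^4(Z), Z))
  [1] add(S(add(SSSZ, Z)), add(S^4(Z), Z))
  [2] S(add(add(SSSZ, Z), add(S^4(Z), Z)))
  [3] S(add(S(add(SSZ, Z)), add(S^4(Z), Z)))
  [4] S(S(add(add(SSZ, Z), add(S^4(Z), Z))))
  [5] S(S(add(S(add(SZ, Z)), add(S^4(Z), Z))))
  [6] S(S(S(add(add(SZ, Z), add(S^4(Z), Z)))))
  [7] S(S(S(add(S(add(Z, Z)), add(S^4(Z), Z)))))
  [8] S(S(S(S(add(add(Z, Z), add(S^4(Z), Z))))))
  [9] S(S(S(S(add(Z, add(S^4(Z), Z))))))
  [10] S(S(S(S(add(S^4(Z), Z)))))
  [11] S(S(S(S(S(add(SSSZ, Z))))))
  [12] S(S(S(S(S(S(add(SSZ, Z)))))))
  [13] S(S(S(S(S(S(S(add(SZ, Z))))))))
  [14] S(S(S(S(S(S(S(S(add(Z, Z)))))))))
  [15] S^8(Z)

Term B:
  start: add(add(mul(Z, SZ), add(S^4(Z), S^4(Z))), add(add(Z, Z), add(Z, Z)))
  [1] add(add(Z, add(S^4(Z), S^4(Z))), add(add(Z, Z), add(Z, Z)))
  [2] add(add(S^4(Z), S^4(Z)), add(add(Z, Z), add(Z, Z)))
  [3] add(S(add(SSSZ, S^4(Z))), add(add(Z, Z), add(Z, Z)))
  [4] S(add(add(SSSZ, S^4(Z)), add(add(Z, Z), add(Z, Z))))
  [5] S(add(S(add(SSZ, S^4(Z))), add(add(Z, Z), add(Z, Z))))
  [6] S(S(add(add(SSZ, S^4(Z)), add(add(Z, Z), add(Z, Z)))))
  [7] S(S(add(S(add(SZ, S^4(Z))), add(add(Z, Z), add(Z, Z)))))
  [8] S(S(S(add(add(SZ, S^4(Z)), add(add(Z, Z), add(Z, Z))))))
  [9] S(S(S(add(S(add(Z, S^4(Z))), add(add(Z, Z), add(Z, Z))))))
  [10] S(S(S(S(add(add(Z, S^4(Z)), add(add(Z, Z), add(Z, Z)))))))
  [11] S(S(S(S(add(S^4(Z), add(add(Z, Z), add(Z, Z)))))))
  [12] S(S(S(S(S(add(SSSZ, add(add(Z, Z), add(Z, Z))))))))
  [13] S(S(S(S(S(S(add(SSZ, add(add(Z, Z), add(Z, Z)))))))))
  [14] S(S(S(S(S(S(S(add(SZ, add(add(Z, Z), add(Z, Z))))))))))
  [15] S(S(S(S(S(S(S(S(add(Z, add(add(Z, Z), add(Z, Z)))))))))))
  [16] S(S(S(S(S(S(S(S(add(add(Z, Z), add(Z, Z))))))))))
  [17] S(S(S(S(S(S(S(S(add(Z, add(Z, Z))))))))))
  [18] S(S(S(S(S(S(S(S(add(Z, Z)))))))))
  [19] S^8(Z)

Answer: SAME — A ⇓ S^8(Z), B ⇓ S^8(Z)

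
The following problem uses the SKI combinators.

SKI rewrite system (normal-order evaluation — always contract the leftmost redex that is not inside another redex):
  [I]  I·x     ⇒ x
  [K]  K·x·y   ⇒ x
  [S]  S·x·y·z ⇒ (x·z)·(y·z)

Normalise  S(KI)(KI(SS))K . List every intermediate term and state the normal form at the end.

  start: S(KI)(KI(SS))K
  step 1: KIK(KI(SS)K)
  step 2: I(KI(SS)K)
  step 3: KI(SS)K
  step 4: IK
  step 5: K

Answer: normal form = K  (in 5 steps)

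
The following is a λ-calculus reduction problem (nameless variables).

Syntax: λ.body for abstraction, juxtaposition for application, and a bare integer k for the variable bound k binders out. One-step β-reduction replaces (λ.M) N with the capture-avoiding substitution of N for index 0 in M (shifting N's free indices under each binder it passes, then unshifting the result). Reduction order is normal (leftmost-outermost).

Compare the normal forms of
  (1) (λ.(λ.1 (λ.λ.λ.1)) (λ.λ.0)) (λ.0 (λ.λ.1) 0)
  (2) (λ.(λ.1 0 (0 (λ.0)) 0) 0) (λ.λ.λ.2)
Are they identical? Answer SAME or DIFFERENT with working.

Answer: DIFFERENT — A ⇓ λ.λ.λ.λ.1, B ⇓ λ.λ.λ.2

Reduction:
Term A:
  start: (λ.(λ.1 (λ.λ.λ.1)) (λ.λ.0)) (λ.0 (λ.λ.1) 0)
  →1  (λ.(λ.0 (λ.λ.1) 0) (λ.λ.λ.1)) (λ.λ.0)
  →2  (λ.0 (λ.λ.1) 0) (λ.λ.λ.1)
  →3  (λ.λ.λ.1) (λ.λ.1) (λ.λ.λ.1)
  →4  (λ.λ.1) (λ.λ.λ.1)
  →5  λ.λ.λ.λ.1

Term B:
  start: (λ.(λ.1 0 (0 (λ.0)) 0) 0) (λ.λ.λ.2)
  →1  (λ.(λ.λ.λ.2) 0 (0 (λ.0)) 0) (λ.λ.λ.2)
  →2  (λ.λ.λ.2) (λ.λ.λ.2) ((λ.λ.λ.2) (λ.0)) (λ.λ.λ.2)
  →3  (λ.λ.λ.λ.λ.2) ((λ.λ.λ.2) (λ.0)) (λ.λ.λ.2)
  →4  (λ.λ.λ.λ.2) (λ.λ.λ.2)
  →5  λ.λ.λ.2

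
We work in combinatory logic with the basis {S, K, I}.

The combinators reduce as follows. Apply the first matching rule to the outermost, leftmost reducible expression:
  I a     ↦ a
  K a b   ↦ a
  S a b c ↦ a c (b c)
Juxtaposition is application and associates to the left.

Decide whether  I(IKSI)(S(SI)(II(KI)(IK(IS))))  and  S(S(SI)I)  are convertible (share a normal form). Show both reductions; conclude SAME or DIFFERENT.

Answer: SAME — A ⇓ S(S(SI)I), B ⇓ S(S(SI)I)

Working:
Term A:
  start: I(IKSI)(S(SI)(II(KI)(IK(IS))))
  [1] IKSI(S(SI)(II(KI)(IK(IS))))
  [2] KSI(S(SI)(II(KI)(IK(IS))))
  [3] S(S(SI)(II(KI)(IK(IS))))
  [4] S(S(SI)(I(KI)(IK(IS))))
  [5] S(S(SI)(KI(IK(IS))))
  [6] S(S(SI)I)

Term B:
  start: S(S(SI)I)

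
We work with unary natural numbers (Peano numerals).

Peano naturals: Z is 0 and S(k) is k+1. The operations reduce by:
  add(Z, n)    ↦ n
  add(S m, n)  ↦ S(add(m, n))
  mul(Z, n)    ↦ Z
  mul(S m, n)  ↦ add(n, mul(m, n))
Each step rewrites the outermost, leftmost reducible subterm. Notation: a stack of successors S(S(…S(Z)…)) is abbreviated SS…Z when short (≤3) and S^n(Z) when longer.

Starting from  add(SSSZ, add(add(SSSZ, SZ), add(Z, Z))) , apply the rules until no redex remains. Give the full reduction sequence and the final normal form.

  start: add(SSSZ, add(add(SSSZ, SZ), add(Z, Z)))
  →1  S(add(SSZ, add(add(SSSZ, SZ), add(Z, Z))))
  →2  S(S(add(SZ, add(add(SSSZ, SZ), add(Z, Z)))))
  →3  S(S(S(add(Z, add(add(SSSZ, SZ), add(Z, Z))))))
  →4  S(S(S(add(add(SSSZ, SZ), add(Z, Z)))))
  →5  S(S(S(add(S(add(SSZ, SZ)), add(Z, Z)))))
  →6  S(S(S(S(add(add(SSZ, SZ), add(Z, Z))))))
  →7  S(S(S(S(add(S(add(SZ, SZ)), add(Z, Z))))))
  →8  S(S(S(S(S(add(add(SZ, SZ), add(Z, Z)))))))
  →9  S(S(S(S(S(add(S(add(Z, SZ)), add(Z, Z)))))))
  →10  S(S(S(S(S(S(add(add(Z, SZ), add(Z, Z))))))))
  →11  S(S(S(S(S(S(add(SZ, add(Z, Z))))))))
  →12  S(S(S(S(S(S(S(add(Z, add(Z, Z)))))))))
  →13  S(S(S(S(S(S(S(add(Z, Z))))))))
  →14  S^7(Z)

Answer: normal form = S^7(Z)  (in 14 steps)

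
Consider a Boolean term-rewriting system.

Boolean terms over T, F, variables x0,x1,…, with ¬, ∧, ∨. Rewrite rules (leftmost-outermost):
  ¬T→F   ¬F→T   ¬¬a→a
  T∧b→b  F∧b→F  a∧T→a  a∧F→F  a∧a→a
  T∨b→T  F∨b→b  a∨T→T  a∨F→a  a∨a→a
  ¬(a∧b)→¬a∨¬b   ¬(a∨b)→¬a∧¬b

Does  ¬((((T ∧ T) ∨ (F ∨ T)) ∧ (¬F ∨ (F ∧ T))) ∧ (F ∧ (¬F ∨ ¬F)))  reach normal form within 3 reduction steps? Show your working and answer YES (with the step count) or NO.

  start: ¬((((T ∧ T) ∨ (F ∨ T)) ∧ (¬F ∨ (F ∧ T))) ∧ (F ∧ (¬F ∨ ¬F)))
  [1] ¬(((T ∧ T) ∨ (F ∨ T)) ∧ (¬F ∨ (F ∧ T))) ∨ ¬(F ∧ (¬F ∨ ¬F))
  [2] (¬((T ∧ T) ∨ (F ∨ T)) ∨ ¬(¬F ∨ (F ∧ T))) ∨ ¬(F ∧ (¬F ∨ ¬F))
  [3] ((¬(T ∧ T) ∧ ¬(F ∨ T)) ∨ ¬(¬F ∨ (F ∧ T))) ∨ ¬(F ∧ (¬F ∨ ¬F))

Answer: NO — after 3 steps the term is ((¬(T ∧ T) ∧ ¬(F ∨ T)) ∨ ¬(¬F ∨ (F ∧ T))) ∨ ¬(F ∧ (¬F ∨ ¬F)), not yet normal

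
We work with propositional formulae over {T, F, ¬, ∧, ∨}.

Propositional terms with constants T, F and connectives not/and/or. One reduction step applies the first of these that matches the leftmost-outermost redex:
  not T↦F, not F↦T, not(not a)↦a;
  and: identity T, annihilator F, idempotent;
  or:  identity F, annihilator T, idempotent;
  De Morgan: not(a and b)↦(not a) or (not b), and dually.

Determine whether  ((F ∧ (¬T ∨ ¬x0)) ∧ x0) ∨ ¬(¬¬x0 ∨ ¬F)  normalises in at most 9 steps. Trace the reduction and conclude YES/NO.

Answer: YES — reaches normal form F in 7 ≤ 9 steps

Reduction:
  start: ((F ∧ (¬T ∨ ¬x0)) ∧ x0) ∨ ¬(¬¬x0 ∨ ¬F)
  step 1: (F ∧ x0) ∨ ¬(¬¬x0 ∨ ¬F)
  step 2: F ∨ ¬(¬¬x0 ∨ ¬F)
  step 3: ¬(¬¬x0 ∨ ¬F)
  step 4: ¬¬¬x0 ∧ ¬¬F
  step 5: ¬x0 ∧ ¬¬F
  step 6: ¬x0 ∧ F
  step 7: F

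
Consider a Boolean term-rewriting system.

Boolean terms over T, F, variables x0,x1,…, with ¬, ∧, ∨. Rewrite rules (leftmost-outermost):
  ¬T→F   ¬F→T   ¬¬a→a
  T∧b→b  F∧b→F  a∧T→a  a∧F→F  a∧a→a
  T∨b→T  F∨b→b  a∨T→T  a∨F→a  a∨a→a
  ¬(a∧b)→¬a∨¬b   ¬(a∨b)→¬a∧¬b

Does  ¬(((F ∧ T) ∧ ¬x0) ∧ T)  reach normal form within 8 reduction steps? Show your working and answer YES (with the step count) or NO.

Answer: YES — reaches normal form T in 7 ≤ 8 steps

Derivation:
  start: ¬(((F ∧ T) ∧ ¬x0) ∧ T)
  step 1: ¬((F ∧ T) ∧ ¬x0) ∨ ¬T
  step 2: (¬(F ∧ T) ∨ ¬¬x0) ∨ ¬T
  step 3: ((¬F ∨ ¬T) ∨ ¬¬x0) ∨ ¬T
  step 4: ((T ∨ ¬T) ∨ ¬¬x0) ∨ ¬T
  step 5: (T ∨ ¬¬x0) ∨ ¬T
  step 6: T ∨ ¬T
  step 7: T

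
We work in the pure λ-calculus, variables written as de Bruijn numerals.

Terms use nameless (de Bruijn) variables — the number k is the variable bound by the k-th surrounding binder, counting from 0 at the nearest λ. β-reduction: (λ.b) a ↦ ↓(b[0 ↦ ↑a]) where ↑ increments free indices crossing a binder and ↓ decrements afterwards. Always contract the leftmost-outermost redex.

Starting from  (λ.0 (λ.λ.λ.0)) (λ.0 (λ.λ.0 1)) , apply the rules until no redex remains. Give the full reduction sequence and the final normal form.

Answer: normal form = λ.λ.0  (in 3 steps)

Working:
  start: (λ.0 (λ.λ.λ.0)) (λ.0 (λ.λ.0 1))
  step 1: (λ.0 (λ.λ.0 1)) (λ.λ.λ.0)
  step 2: (λ.λ.λ.0) (λ.λ.0 1)
  step 3: λ.λ.0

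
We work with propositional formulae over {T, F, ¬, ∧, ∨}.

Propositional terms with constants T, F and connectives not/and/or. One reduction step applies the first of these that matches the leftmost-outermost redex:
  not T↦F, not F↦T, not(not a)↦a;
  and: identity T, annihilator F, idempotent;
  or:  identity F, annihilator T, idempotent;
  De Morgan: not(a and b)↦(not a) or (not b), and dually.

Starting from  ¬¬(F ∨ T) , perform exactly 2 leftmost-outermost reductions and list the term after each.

  start: ¬¬(F ∨ T)
  →1  F ∨ T
  →2  T

Answer: after 2 steps: T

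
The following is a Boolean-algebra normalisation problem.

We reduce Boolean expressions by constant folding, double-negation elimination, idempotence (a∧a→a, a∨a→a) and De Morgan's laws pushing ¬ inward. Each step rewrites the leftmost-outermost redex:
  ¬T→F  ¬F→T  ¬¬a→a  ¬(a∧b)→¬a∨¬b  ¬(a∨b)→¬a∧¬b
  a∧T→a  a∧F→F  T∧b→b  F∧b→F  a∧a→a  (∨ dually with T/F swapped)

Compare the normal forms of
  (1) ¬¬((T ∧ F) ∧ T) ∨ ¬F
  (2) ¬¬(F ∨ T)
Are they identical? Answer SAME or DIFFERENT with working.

Term A:
  start: ¬¬((T ∧ F) ∧ T) ∨ ¬F
  →1  ((T ∧ F) ∧ T) ∨ ¬F
  →2  (T ∧ F) ∨ ¬F
  →3  F ∨ ¬F
  →4  ¬F
  →5  T

Term B:
  start: ¬¬(F ∨ T)
  →1  F ∨ T
  →2  T

Answer: SAME — A ⇓ T, B ⇓ T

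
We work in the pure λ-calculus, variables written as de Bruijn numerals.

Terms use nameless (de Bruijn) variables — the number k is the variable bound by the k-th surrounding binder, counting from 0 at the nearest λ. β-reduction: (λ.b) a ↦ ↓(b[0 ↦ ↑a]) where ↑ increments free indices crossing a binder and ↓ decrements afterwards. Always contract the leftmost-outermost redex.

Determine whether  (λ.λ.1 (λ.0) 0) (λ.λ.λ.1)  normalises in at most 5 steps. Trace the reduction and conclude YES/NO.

  start: (λ.λ.1 (λ.0) 0) (λ.λ.λ.1)
  [1] λ.(λ.λ.λ.1) (λ.0) 0
  [2] λ.(λ.λ.1) 0
  [3] λ.λ.1

Answer: YES — reaches normal form λ.λ.1 in 3 ≤ 5 steps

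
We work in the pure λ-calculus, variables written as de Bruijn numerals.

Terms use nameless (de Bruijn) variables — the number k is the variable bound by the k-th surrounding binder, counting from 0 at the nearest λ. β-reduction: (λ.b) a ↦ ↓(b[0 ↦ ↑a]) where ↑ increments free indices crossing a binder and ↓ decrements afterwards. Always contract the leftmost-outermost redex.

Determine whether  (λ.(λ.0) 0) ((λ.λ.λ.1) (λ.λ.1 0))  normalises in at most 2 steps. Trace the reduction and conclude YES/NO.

Answer: NO — after 2 steps the term is (λ.λ.λ.1) (λ.λ.1 0), not yet normal

Reduction:
  start: (λ.(λ.0) 0) ((λ.λ.λ.1) (λ.λ.1 0))
  [1] (λ.0) ((λ.λ.λ.1) (λ.λ.1 0))
  [2] (λ.λ.λ.1) (λ.λ.1 0)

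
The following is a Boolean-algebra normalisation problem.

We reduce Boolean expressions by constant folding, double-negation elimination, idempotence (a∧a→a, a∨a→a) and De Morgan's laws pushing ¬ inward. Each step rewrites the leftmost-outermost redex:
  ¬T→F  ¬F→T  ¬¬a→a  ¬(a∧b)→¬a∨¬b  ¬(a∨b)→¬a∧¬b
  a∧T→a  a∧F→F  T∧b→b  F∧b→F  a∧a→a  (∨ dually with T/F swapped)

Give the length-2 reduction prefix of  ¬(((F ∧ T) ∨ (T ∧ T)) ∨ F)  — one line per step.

Answer: after 2 steps: (¬(F ∧ T) ∧ ¬(T ∧ T)) ∧ ¬F

Derivation:
  start: ¬(((F ∧ T) ∨ (T ∧ T)) ∨ F)
  →1  ¬((F ∧ T) ∨ (T ∧ T)) ∧ ¬F
  →2  (¬(F ∧ T) ∧ ¬(T ∧ T)) ∧ ¬F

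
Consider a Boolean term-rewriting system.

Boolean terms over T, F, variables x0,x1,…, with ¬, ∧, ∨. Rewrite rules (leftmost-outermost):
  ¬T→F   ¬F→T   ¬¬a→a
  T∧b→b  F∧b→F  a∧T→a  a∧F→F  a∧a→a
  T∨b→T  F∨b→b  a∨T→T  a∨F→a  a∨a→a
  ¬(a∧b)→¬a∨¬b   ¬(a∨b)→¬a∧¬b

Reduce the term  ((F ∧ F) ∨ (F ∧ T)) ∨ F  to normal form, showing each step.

Answer: normal form = F  (in 4 steps)

Derivation:
  start: ((F ∧ F) ∨ (F ∧ T)) ∨ F
  step 1: (F ∧ F) ∨ (F ∧ T)
  step 2: F ∨ (F ∧ T)
  step 3: F ∧ T
  step 4: F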